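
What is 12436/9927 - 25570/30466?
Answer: 62520893/151217991 ≈ 0.41345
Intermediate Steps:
12436/9927 - 25570/30466 = 12436*(1/9927) - 25570*1/30466 = 12436/9927 - 12785/15233 = 62520893/151217991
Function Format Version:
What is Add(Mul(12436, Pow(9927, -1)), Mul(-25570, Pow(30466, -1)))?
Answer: Rational(62520893, 151217991) ≈ 0.41345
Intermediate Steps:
Add(Mul(12436, Pow(9927, -1)), Mul(-25570, Pow(30466, -1))) = Add(Mul(12436, Rational(1, 9927)), Mul(-25570, Rational(1, 30466))) = Add(Rational(12436, 9927), Rational(-12785, 15233)) = Rational(62520893, 151217991)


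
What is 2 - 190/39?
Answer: -112/39 ≈ -2.8718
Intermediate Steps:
2 - 190/39 = -112/39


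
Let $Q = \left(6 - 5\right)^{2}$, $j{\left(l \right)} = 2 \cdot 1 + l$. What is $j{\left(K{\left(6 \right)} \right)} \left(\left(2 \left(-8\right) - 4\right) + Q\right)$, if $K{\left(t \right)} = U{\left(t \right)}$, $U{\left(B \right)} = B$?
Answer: $-152$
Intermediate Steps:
$K{\left(t \right)} = t$
$j{\left(l \right)} = 2 + l$
$Q = 1$ ($Q = 1^{2} = 1$)
$j{\left(K{\left(6 \right)} \right)} \left(\left(2 \left(-8\right) - 4\right) + Q\right) = \left(2 + 6\right) \left(\left(2 \left(-8\right) - 4\right) + 1\right) = 8 \left(\left(-16 - 4\right) + 1\right) = 8 \left(-20 + 1\right) = 8 \left(-19\right) = -152$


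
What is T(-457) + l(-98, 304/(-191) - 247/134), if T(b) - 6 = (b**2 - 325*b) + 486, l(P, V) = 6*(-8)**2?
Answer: 358250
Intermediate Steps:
l(P, V) = 384 (l(P, V) = 6*64 = 384)
T(b) = 492 + b**2 - 325*b (T(b) = 6 + ((b**2 - 325*b) + 486) = 6 + (486 + b**2 - 325*b) = 492 + b**2 - 325*b)
T(-457) + l(-98, 304/(-191) - 247/134) = (492 + (-457)**2 - 325*(-457)) + 384 = (492 + 208849 + 148525) + 384 = 357866 + 384 = 358250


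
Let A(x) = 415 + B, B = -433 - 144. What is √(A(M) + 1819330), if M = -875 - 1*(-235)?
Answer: 4*√113698 ≈ 1348.8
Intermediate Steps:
M = -640 (M = -875 + 235 = -640)
B = -577
A(x) = -162 (A(x) = 415 - 577 = -162)
√(A(M) + 1819330) = √(-162 + 1819330) = √1819168 = 4*√113698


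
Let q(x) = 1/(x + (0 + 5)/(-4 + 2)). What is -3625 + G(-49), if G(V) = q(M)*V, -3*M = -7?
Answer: -3331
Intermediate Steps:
M = 7/3 (M = -⅓*(-7) = 7/3 ≈ 2.3333)
q(x) = 1/(-5/2 + x) (q(x) = 1/(x + 5/(-2)) = 1/(x + 5*(-½)) = 1/(x - 5/2) = 1/(-5/2 + x))
G(V) = -6*V (G(V) = (2/(-5 + 2*(7/3)))*V = (2/(-5 + 14/3))*V = (2/(-⅓))*V = (2*(-3))*V = -6*V)
-3625 + G(-49) = -3625 - 6*(-49) = -3625 + 294 = -3331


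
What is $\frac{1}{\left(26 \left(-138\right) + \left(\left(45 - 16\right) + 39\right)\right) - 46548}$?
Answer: $- \frac{1}{50068} \approx -1.9973 \cdot 10^{-5}$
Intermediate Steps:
$\frac{1}{\left(26 \left(-138\right) + \left(\left(45 - 16\right) + 39\right)\right) - 46548} = \frac{1}{\left(-3588 + \left(29 + 39\right)\right) - 46548} = \frac{1}{\left(-3588 + 68\right) - 46548} = \frac{1}{-3520 - 46548} = \frac{1}{-50068} = - \frac{1}{50068}$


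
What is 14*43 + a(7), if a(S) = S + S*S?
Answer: 658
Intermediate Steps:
a(S) = S + S²
14*43 + a(7) = 14*43 + 7*(1 + 7) = 602 + 7*8 = 602 + 56 = 658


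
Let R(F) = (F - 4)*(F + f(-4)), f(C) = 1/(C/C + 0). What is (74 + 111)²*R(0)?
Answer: -136900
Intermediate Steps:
f(C) = 1 (f(C) = 1/(1 + 0) = 1/1 = 1)
R(F) = (1 + F)*(-4 + F) (R(F) = (F - 4)*(F + 1) = (-4 + F)*(1 + F) = (1 + F)*(-4 + F))
(74 + 111)²*R(0) = (74 + 111)²*(-4 + 0² - 3*0) = 185²*(-4 + 0 + 0) = 34225*(-4) = -136900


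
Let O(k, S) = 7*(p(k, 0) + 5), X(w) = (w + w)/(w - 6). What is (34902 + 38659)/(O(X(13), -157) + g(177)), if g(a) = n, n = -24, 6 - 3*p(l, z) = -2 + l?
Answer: 73561/21 ≈ 3502.9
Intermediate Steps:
p(l, z) = 8/3 - l/3 (p(l, z) = 2 - (-2 + l)/3 = 2 + (2/3 - l/3) = 8/3 - l/3)
X(w) = 2*w/(-6 + w) (X(w) = (2*w)/(-6 + w) = 2*w/(-6 + w))
O(k, S) = 161/3 - 7*k/3 (O(k, S) = 7*((8/3 - k/3) + 5) = 7*(23/3 - k/3) = 161/3 - 7*k/3)
g(a) = -24
(34902 + 38659)/(O(X(13), -157) + g(177)) = (34902 + 38659)/((161/3 - 14*13/(3*(-6 + 13))) - 24) = 73561/((161/3 - 14*13/(3*7)) - 24) = 73561/((161/3 - 7/3*26/7) - 24) = 73561/((161/3 - 26/3) - 24) = 73561/(45 - 24) = 73561/21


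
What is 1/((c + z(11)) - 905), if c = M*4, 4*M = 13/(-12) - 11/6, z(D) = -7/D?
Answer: -132/119929 ≈ -0.0011007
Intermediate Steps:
M = -35/48 (M = (13/(-12) - 11/6)/4 = (13*(-1/12) - 11*1/6)/4 = (-13/12 - 11/6)/4 = (1/4)*(-35/12) = -35/48 ≈ -0.72917)
c = -35/12 (c = -35/48*4 = -35/12 ≈ -2.9167)
1/((c + z(11)) - 905) = 1/((-35/12 - 7/11) - 905) = 1/(-469/132 - 905) = 1/(-119929/132) = -132/119929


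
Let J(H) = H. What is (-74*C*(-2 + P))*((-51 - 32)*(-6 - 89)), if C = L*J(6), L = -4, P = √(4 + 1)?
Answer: -28007520 + 14003760*√5 ≈ 3.3058e+6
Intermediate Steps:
P = √5 ≈ 2.2361
C = -24 (C = -4*6 = -24)
(-74*C*(-2 + P))*((-51 - 32)*(-6 - 89)) = (-(-1776)*(-2 + √5))*((-51 - 32)*(-6 - 89)) = (-74*(48 - 24*√5))*(-83*(-95)) = (-3552 + 1776*√5)*7885 = -28007520 + 14003760*√5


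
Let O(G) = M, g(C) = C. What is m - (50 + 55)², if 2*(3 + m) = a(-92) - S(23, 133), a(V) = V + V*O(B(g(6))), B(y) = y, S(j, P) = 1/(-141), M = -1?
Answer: -3109895/282 ≈ -11028.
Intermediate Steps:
S(j, P) = -1/141
O(G) = -1
a(V) = 0 (a(V) = V + V*(-1) = V - V = 0)
m = -845/282 (m = -3 + (0 - 1*(-1/141))/2 = -3 + (0 + 1/141)/2 = -3 + (½)*(1/141) = -3 + 1/282 = -845/282 ≈ -2.9965)
m - (50 + 55)² = -845/282 - (50 + 55)² = -845/282 - 1*105² = -845/282 - 1*11025 = -845/282 - 11025 = -3109895/282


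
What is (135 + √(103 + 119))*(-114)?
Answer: -15390 - 114*√222 ≈ -17089.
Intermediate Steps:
(135 + √(103 + 119))*(-114) = (135 + √222)*(-114) = -15390 - 114*√222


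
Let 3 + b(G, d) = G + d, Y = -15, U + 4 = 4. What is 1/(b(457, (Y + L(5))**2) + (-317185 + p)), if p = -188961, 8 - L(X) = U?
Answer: -1/505643 ≈ -1.9777e-6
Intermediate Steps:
U = 0 (U = -4 + 4 = 0)
L(X) = 8 (L(X) = 8 - 1*0 = 8 + 0 = 8)
b(G, d) = -3 + G + d (b(G, d) = -3 + (G + d) = -3 + G + d)
1/(b(457, (Y + L(5))**2) + (-317185 + p)) = 1/((-3 + 457 + (-15 + 8)**2) + (-317185 - 188961)) = 1/((-3 + 457 + (-7)**2) - 506146) = 1/((-3 + 457 + 49) - 506146) = 1/(503 - 506146) = 1/(-505643) = -1/505643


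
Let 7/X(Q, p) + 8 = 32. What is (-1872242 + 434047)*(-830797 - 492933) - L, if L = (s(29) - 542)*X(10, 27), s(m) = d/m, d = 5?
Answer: 1325032179785591/696 ≈ 1.9038e+12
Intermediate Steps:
X(Q, p) = 7/24 (X(Q, p) = 7/(-8 + 32) = 7/24)
s(m) = 5/m
L = -109991/696 (L = (5/29 - 542)*(7/24) = -15713/29*7/24 = -109991/696 ≈ -158.03)
(-1872242 + 434047)*(-830797 - 492933) - L = (-1872242 + 434047)*(-830797 - 492933) - 1*(-109991/696) = -1438195*(-1323730) + 109991/696 = 1903781867350 + 109991/696 = 1325032179785591/696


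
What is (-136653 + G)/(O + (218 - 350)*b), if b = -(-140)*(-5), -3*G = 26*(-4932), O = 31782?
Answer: -31303/41394 ≈ -0.75622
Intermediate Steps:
G = 42744 (G = -26*(-4932)/3 = -⅓*(-128232) = 42744)
b = -700 (b = -14*50 = -700)
(-136653 + G)/(O + (218 - 350)*b) = (-136653 + 42744)/(31782 + (218 - 350)*(-700)) = -93909/(31782 - 132*(-700)) = -93909/(31782 + 92400) = -93909/124182 = -93909*1/124182 = -31303/41394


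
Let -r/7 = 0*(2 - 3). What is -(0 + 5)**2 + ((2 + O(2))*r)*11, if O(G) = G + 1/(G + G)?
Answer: -25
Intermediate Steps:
r = 0 (r = -0*(2 - 3) = -0*(-1) = -7*0 = 0)
O(G) = G + 1/(2*G)
-(0 + 5)**2 + ((2 + O(2))*r)*11 = -(0 + 5)**2 + ((2 + (2 + (1/2)/2))*0)*11 = -1*5**2 + ((2 + (2 + (1/2)*(1/2)))*0)*11 = -1*25 + ((2 + (2 + 1/4))*0)*11 = -25 + ((2 + 9/4)*0)*11 = -25 + ((17/4)*0)*11 = -25 + 0*11 = -25 + 0 = -25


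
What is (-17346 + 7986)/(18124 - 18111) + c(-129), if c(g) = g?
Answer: -849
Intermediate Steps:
(-17346 + 7986)/(18124 - 18111) + c(-129) = (-17346 + 7986)/(18124 - 18111) - 129 = -9360/13 - 129 = -9360*1/13 - 129 = -720 - 129 = -849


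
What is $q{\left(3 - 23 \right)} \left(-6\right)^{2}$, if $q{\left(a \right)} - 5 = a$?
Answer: $-540$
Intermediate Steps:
$q{\left(a \right)} = 5 + a$
$q{\left(3 - 23 \right)} \left(-6\right)^{2} = \left(5 + \left(3 - 23\right)\right) \left(-6\right)^{2} = \left(5 - 20\right) 36 = \left(-15\right) 36 = -540$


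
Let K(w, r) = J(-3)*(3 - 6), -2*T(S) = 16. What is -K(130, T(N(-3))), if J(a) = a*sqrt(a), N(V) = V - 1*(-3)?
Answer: -9*I*sqrt(3) ≈ -15.588*I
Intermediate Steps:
N(V) = 3 + V (N(V) = V + 3 = 3 + V)
T(S) = -8 (T(S) = -1/2*16 = -8)
J(a) = a**(3/2)
K(w, r) = 9*I*sqrt(3) (K(w, r) = (-3)**(3/2)*(3 - 6) = -3*I*sqrt(3)*(-3) = 9*I*sqrt(3))
-K(130, T(N(-3))) = -9*I*sqrt(3)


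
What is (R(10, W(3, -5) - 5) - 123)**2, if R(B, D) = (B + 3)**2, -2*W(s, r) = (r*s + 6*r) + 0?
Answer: 2116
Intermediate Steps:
W(s, r) = -3*r - r*s/2 (W(s, r) = -((r*s + 6*r) + 0)/2 = -((6*r + r*s) + 0)/2 = -(6*r + r*s)/2 = -3*r - r*s/2)
R(B, D) = (3 + B)**2
(R(10, W(3, -5) - 5) - 123)**2 = ((3 + 10)**2 - 123)**2 = (13**2 - 123)**2 = (169 - 123)**2 = 46**2 = 2116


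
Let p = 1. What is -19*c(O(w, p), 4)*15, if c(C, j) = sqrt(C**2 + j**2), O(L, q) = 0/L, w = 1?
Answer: -1140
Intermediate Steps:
O(L, q) = 0
-19*c(O(w, p), 4)*15 = -19*sqrt(0**2 + 4**2)*15 = -19*sqrt(0 + 16)*15 = -19*sqrt(16)*15 = -19*4*15 = -76*15 = -1140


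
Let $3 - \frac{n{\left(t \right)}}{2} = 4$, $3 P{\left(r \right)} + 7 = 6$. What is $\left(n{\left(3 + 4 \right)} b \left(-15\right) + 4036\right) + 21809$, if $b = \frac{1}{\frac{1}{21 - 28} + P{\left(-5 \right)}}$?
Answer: $25782$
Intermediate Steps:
$P{\left(r \right)} = - \frac{1}{3}$ ($P{\left(r \right)} = - \frac{7}{3} + \frac{1}{3} \cdot 6 = - \frac{7}{3} + 2 = - \frac{1}{3}$)
$n{\left(t \right)} = -2$ ($n{\left(t \right)} = 6 - 8 = -2$)
$b = - \frac{21}{10}$ ($b = \frac{1}{\frac{1}{21 - 28} - \frac{1}{3}} = \frac{1}{\frac{1}{-7} - \frac{1}{3}} = \frac{1}{- \frac{1}{7} - \frac{1}{3}} = \frac{1}{- \frac{10}{21}} = - \frac{21}{10} \approx -2.1$)
$\left(n{\left(3 + 4 \right)} b \left(-15\right) + 4036\right) + 21809 = \left(\left(-2\right) \left(- \frac{21}{10}\right) \left(-15\right) + 4036\right) + 21809 = \left(\frac{21}{5} \left(-15\right) + 4036\right) + 21809 = \left(-63 + 4036\right) + 21809 = 3973 + 21809 = 25782$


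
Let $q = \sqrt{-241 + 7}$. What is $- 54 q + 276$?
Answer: $276 - 162 i \sqrt{26} \approx 276.0 - 826.04 i$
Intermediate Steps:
$q = 3 i \sqrt{26}$ ($q = \sqrt{-234} = 3 i \sqrt{26} \approx 15.297 i$)
$- 54 q + 276 = - 54 \cdot 3 i \sqrt{26} + 276 = - 162 i \sqrt{26} + 276 = 276 - 162 i \sqrt{26}$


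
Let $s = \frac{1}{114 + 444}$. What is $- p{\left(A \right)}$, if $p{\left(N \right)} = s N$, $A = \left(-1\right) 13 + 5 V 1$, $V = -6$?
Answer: $\frac{43}{558} \approx 0.077061$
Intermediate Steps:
$s = \frac{1}{558} \approx 0.0017921$
$A = -43$ ($A = \left(-1\right) 13 + 5 \left(-6\right) 1 = -13 - 30 = -43$)
$p{\left(N \right)} = \frac{N}{558}$
$- p{\left(A \right)} = - \frac{-43}{558} = \left(-1\right) \left(- \frac{43}{558}\right) = \frac{43}{558}$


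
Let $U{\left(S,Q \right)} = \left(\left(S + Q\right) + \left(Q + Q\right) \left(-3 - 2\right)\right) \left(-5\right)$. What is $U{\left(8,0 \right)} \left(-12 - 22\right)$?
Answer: $1360$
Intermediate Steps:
$U{\left(S,Q \right)} = - 5 S + 45 Q$ ($U{\left(S,Q \right)} = \left(\left(Q + S\right) + 2 Q \left(-5\right)\right) \left(-5\right) = \left(\left(Q + S\right) - 10 Q\right) \left(-5\right) = \left(S - 9 Q\right) \left(-5\right) = - 5 S + 45 Q$)
$U{\left(8,0 \right)} \left(-12 - 22\right) = \left(\left(-5\right) 8 + 45 \cdot 0\right) \left(-12 - 22\right) = \left(-40 + 0\right) \left(-34\right) = \left(-40\right) \left(-34\right) = 1360$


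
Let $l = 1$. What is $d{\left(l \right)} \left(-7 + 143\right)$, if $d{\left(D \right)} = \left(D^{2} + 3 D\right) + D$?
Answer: $680$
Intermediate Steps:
$d{\left(D \right)} = D^{2} + 4 D$
$d{\left(l \right)} \left(-7 + 143\right) = 1 \left(4 + 1\right) \left(-7 + 143\right) = 1 \cdot 5 \cdot 136 = 5 \cdot 136 = 680$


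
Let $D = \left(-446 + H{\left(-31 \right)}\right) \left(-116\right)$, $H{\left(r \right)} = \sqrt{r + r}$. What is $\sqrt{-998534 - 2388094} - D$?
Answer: $-51736 + 6 i \sqrt{94073} + 116 i \sqrt{62} \approx -51736.0 + 2753.7 i$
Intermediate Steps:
$H{\left(r \right)} = \sqrt{2} \sqrt{r}$ ($H{\left(r \right)} = \sqrt{2 r} = \sqrt{2} \sqrt{r}$)
$D = 51736 - 116 i \sqrt{62}$ ($D = \left(-446 + \sqrt{2} \sqrt{-31}\right) \left(-116\right) = \left(-446 + \sqrt{2} i \sqrt{31}\right) \left(-116\right) = \left(-446 + i \sqrt{62}\right) \left(-116\right) = 51736 - 116 i \sqrt{62} \approx 51736.0 - 913.38 i$)
$\sqrt{-998534 - 2388094} - D = \sqrt{-998534 - 2388094} - \left(51736 - 116 i \sqrt{62}\right) = \sqrt{-3386628} - \left(51736 - 116 i \sqrt{62}\right) = 6 i \sqrt{94073} - \left(51736 - 116 i \sqrt{62}\right) = -51736 + 6 i \sqrt{94073} + 116 i \sqrt{62}$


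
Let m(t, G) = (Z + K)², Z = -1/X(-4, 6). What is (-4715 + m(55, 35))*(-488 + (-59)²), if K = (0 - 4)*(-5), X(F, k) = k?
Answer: -465647947/36 ≈ -1.2935e+7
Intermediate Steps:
K = 20 (K = -4*(-5) = 20)
Z = -⅙ (Z = -1/6 = -1*⅙ = -⅙ ≈ -0.16667)
m(t, G) = 14161/36 (m(t, G) = (-⅙ + 20)² = (119/6)² = 14161/36)
(-4715 + m(55, 35))*(-488 + (-59)²) = (-4715 + 14161/36)*(-488 + (-59)²) = -155579*(-488 + 3481)/36 = -155579/36*2993 = -465647947/36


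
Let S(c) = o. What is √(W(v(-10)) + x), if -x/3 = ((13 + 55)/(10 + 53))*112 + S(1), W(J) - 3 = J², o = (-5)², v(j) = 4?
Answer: 2*I*√942/3 ≈ 20.461*I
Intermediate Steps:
o = 25
S(c) = 25
W(J) = 3 + J²
x = -1313/3 (x = -3*(((13 + 55)/(10 + 53))*112 + 25) = -3*((68/63)*112 + 25) = -3*(1088/9 + 25) = -3*1313/9 = -1313/3 ≈ -437.67)
√(W(v(-10)) + x) = √((3 + 4²) - 1313/3) = √((3 + 16) - 1313/3) = √(19 - 1313/3) = √(-1256/3) = 2*I*√942/3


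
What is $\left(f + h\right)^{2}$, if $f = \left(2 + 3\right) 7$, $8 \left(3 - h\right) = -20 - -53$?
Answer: $\frac{73441}{64} \approx 1147.5$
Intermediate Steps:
$h = - \frac{9}{8}$ ($h = 3 - \frac{-20 - -53}{8} = 3 - \frac{-20 + 53}{8} = 3 - \frac{33}{8} = - \frac{9}{8} \approx -1.125$)
$f = 35$ ($f = 5 \cdot 7 = 35$)
$\left(f + h\right)^{2} = \left(35 - \frac{9}{8}\right)^{2} = \left(\frac{271}{8}\right)^{2} = \frac{73441}{64}$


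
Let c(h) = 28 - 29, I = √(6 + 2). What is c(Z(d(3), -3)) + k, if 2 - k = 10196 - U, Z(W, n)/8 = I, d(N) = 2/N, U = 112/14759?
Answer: -150467893/14759 ≈ -10195.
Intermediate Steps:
U = 112/14759 (U = 112*(1/14759) = 112/14759 ≈ 0.0075886)
I = 2*√2 (I = √8 = 2*√2 ≈ 2.8284)
Z(W, n) = 16*√2 (Z(W, n) = 8*(2*√2) = 16*√2)
c(h) = -1
k = -150453134/14759 (k = 2 - (10196 - 1*112/14759) = 2 - (10196 - 112/14759) = 2 - 1*150482652/14759 = 2 - 150482652/14759 = -150453134/14759 ≈ -10194.)
c(Z(d(3), -3)) + k = -1 - 150453134/14759 = -150467893/14759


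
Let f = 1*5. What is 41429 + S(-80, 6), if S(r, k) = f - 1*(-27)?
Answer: 41461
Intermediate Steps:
f = 5
S(r, k) = 32 (S(r, k) = 5 - 1*(-27) = 5 + 27 = 32)
41429 + S(-80, 6) = 41429 + 32 = 41461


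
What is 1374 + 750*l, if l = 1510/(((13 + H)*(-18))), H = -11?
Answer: -90253/3 ≈ -30084.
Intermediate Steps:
l = -755/18 (l = 1510/(((13 - 11)*(-18))) = 1510/((2*(-18))) = 1510/(-36) = 1510*(-1/36) = -755/18 ≈ -41.944)
1374 + 750*l = 1374 + 750*(-755/18) = 1374 - 94375/3 = -90253/3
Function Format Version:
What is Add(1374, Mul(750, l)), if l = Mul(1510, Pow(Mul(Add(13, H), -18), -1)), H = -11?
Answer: Rational(-90253, 3) ≈ -30084.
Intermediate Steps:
l = Rational(-755, 18) (l = Mul(1510, Pow(Mul(Add(13, -11), -18), -1)) = Mul(1510, Pow(Mul(2, -18), -1)) = Mul(1510, Pow(-36, -1)) = Mul(1510, Rational(-1, 36)) = Rational(-755, 18) ≈ -41.944)
Add(1374, Mul(750, l)) = Add(1374, Mul(750, Rational(-755, 18))) = Add(1374, Rational(-94375, 3)) = Rational(-90253, 3)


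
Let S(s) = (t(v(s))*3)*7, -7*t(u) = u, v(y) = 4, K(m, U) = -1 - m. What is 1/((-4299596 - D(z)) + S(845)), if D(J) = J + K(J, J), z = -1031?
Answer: -1/4299607 ≈ -2.3258e-7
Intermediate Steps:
t(u) = -u/7
D(J) = -1 (D(J) = J + (-1 - J) = -1)
S(s) = -12 (S(s) = (-⅐*4*3)*7 = -4/7*3*7 = -12/7*7 = -12)
1/((-4299596 - D(z)) + S(845)) = 1/((-4299596 - 1*(-1)) - 12) = 1/((-4299596 + 1) - 12) = 1/(-4299595 - 12) = 1/(-4299607) = -1/4299607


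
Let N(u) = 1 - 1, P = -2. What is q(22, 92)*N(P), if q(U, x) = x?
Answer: 0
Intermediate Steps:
N(u) = 0
q(22, 92)*N(P) = 92*0 = 0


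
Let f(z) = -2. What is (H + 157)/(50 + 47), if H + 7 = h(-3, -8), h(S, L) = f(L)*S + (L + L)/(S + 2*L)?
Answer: 2980/1843 ≈ 1.6169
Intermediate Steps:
h(S, L) = -2*S + 2*L/(S + 2*L) (h(S, L) = -2*S + (L + L)/(S + 2*L) = -2*S + (2*L)/(S + 2*L) = -2*S + 2*L/(S + 2*L))
H = -3/19 (H = -7 + 2*(-8 - 1*(-3)² - 2*(-8)*(-3))/(-3 + 2*(-8)) = -7 + 2*(-8 - 1*9 - 48)/(-3 - 16) = -7 + 2*(-8 - 9 - 48)/(-19) = -7 + 2*(-1/19)*(-65) = -7 + 130/19 = -3/19 ≈ -0.15789)
(H + 157)/(50 + 47) = (-3/19 + 157)/(50 + 47) = (2980/19)/97 = (2980/19)*(1/97) = 2980/1843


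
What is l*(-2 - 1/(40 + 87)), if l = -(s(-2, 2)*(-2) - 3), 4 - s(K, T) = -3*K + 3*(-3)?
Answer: -4335/127 ≈ -34.134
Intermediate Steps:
s(K, T) = 13 + 3*K (s(K, T) = 4 - (-3*K + 3*(-3)) = 4 - (-3*K - 9) = 4 - (-9 - 3*K) = 4 + (9 + 3*K) = 13 + 3*K)
l = 17 (l = -((13 + 3*(-2))*(-2) - 3) = -((13 - 6)*(-2) - 3) = -(7*(-2) - 3) = -(-14 - 3) = -1*(-17) = 17)
l*(-2 - 1/(40 + 87)) = 17*(-2 - 1/(40 + 87)) = 17*(-2 - 1/127) = 17*(-255/127) = -4335/127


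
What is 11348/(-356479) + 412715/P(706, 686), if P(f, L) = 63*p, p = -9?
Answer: -147130664801/202123593 ≈ -727.92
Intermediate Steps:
P(f, L) = -567 (P(f, L) = 63*(-9) = -567)
11348/(-356479) + 412715/P(706, 686) = 11348/(-356479) + 412715/(-567) = 11348*(-1/356479) + 412715*(-1/567) = -11348/356479 - 412715/567 = -147130664801/202123593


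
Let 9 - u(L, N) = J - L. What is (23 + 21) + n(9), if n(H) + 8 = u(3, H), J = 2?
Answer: 46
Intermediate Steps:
u(L, N) = 7 + L (u(L, N) = 9 - (2 - L) = 9 + (-2 + L) = 7 + L)
n(H) = 2 (n(H) = -8 + (7 + 3) = -8 + 10 = 2)
(23 + 21) + n(9) = (23 + 21) + 2 = 44 + 2 = 46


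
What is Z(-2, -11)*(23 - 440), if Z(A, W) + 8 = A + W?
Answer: 8757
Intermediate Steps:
Z(A, W) = -8 + A + W (Z(A, W) = -8 + (A + W) = -8 + A + W)
Z(-2, -11)*(23 - 440) = (-8 - 2 - 11)*(23 - 440) = -21*(-417) = 8757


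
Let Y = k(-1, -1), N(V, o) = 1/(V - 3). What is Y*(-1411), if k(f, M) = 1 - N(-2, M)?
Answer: -8466/5 ≈ -1693.2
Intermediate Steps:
N(V, o) = 1/(-3 + V)
k(f, M) = 6/5 (k(f, M) = 1 - 1/(-3 - 2) = 1 - 1/(-5) = 1 - 1*(-1/5) = 1 + 1/5 = 6/5)
Y = 6/5 ≈ 1.2000
Y*(-1411) = (6/5)*(-1411) = -8466/5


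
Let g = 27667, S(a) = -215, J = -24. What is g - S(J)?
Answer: 27882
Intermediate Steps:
g - S(J) = 27667 - 1*(-215) = 27667 + 215 = 27882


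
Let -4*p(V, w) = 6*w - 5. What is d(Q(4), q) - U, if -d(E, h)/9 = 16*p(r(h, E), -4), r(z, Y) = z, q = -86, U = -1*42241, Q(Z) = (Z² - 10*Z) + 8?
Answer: 41197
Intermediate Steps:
Q(Z) = 8 + Z² - 10*Z
U = -42241
p(V, w) = 5/4 - 3*w/2 (p(V, w) = -(6*w - 5)/4 = -(-5 + 6*w)/4 = 5/4 - 3*w/2)
d(E, h) = -1044 (d(E, h) = -144*(5/4 - 3/2*(-4)) = -144*(5/4 + 6) = -144*29/4 = -9*116 = -1044)
d(Q(4), q) - U = -1044 - 1*(-42241) = -1044 + 42241 = 41197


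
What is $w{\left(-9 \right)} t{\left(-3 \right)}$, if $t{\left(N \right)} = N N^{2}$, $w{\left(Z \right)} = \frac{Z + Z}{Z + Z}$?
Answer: $-27$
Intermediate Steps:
$w{\left(Z \right)} = 1$ ($w{\left(Z \right)} = \frac{2 Z}{2 Z} = 2 Z \frac{1}{2 Z} = 1$)
$t{\left(N \right)} = N^{3}$
$w{\left(-9 \right)} t{\left(-3 \right)} = 1 \left(-3\right)^{3} = 1 \left(-27\right) = -27$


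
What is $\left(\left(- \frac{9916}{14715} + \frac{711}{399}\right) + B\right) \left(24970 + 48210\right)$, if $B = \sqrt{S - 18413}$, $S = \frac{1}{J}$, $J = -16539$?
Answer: $\frac{31740024772}{391419} + \frac{585440 i \sqrt{78697887558}}{16539} \approx 81090.0 + 9.9301 \cdot 10^{6} i$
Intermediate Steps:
$S = - \frac{1}{16539}$ ($S = \frac{1}{-16539} = - \frac{1}{16539} \approx -6.0463 \cdot 10^{-5}$)
$B = \frac{8 i \sqrt{78697887558}}{16539}$ ($B = \sqrt{- \frac{1}{16539} - 18413} = \sqrt{- \frac{304532608}{16539}} = \frac{8 i \sqrt{78697887558}}{16539} \approx 135.69 i$)
$\left(\left(- \frac{9916}{14715} + \frac{711}{399}\right) + B\right) \left(24970 + 48210\right) = \left(\left(- \frac{9916}{14715} + \frac{711}{399}\right) + \frac{8 i \sqrt{78697887558}}{16539}\right) \left(24970 + 48210\right) = \left(\left(\left(-9916\right) \frac{1}{14715} + 711 \cdot \frac{1}{399}\right) + \frac{8 i \sqrt{78697887558}}{16539}\right) 73180 = \left(\left(- \frac{9916}{14715} + \frac{237}{133}\right) + \frac{8 i \sqrt{78697887558}}{16539}\right) 73180 = \left(\frac{2168627}{1957095} + \frac{8 i \sqrt{78697887558}}{16539}\right) 73180 = \frac{31740024772}{391419} + \frac{585440 i \sqrt{78697887558}}{16539}$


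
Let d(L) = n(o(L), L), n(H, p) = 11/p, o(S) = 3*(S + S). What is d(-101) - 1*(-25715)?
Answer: 2597204/101 ≈ 25715.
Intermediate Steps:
o(S) = 6*S (o(S) = 3*(2*S) = 6*S)
d(L) = 11/L
d(-101) - 1*(-25715) = 11/(-101) - 1*(-25715) = 11*(-1/101) + 25715 = -11/101 + 25715 = 2597204/101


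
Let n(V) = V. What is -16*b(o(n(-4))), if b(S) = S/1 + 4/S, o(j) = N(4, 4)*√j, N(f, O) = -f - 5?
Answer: 2560*I/9 ≈ 284.44*I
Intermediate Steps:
N(f, O) = -5 - f
o(j) = -9*√j (o(j) = (-5 - 1*4)*√j = (-5 - 4)*√j = -9*√j)
b(S) = S + 4/S (b(S) = S*1 + 4/S = S + 4/S)
-16*b(o(n(-4))) = -16*(-18*I + 4/((-18*I))) = -16*(-18*I + 4*(I/18)) = -16*(-18*I + 2*I/9) = -(-2560)*I/9 = 2560*I/9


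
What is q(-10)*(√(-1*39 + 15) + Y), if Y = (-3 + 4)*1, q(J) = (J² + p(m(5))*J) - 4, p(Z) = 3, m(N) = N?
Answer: 66 + 132*I*√6 ≈ 66.0 + 323.33*I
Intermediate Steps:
q(J) = -4 + J² + 3*J (q(J) = (J² + 3*J) - 4 = -4 + J² + 3*J)
Y = 1 (Y = 1*1 = 1)
q(-10)*(√(-1*39 + 15) + Y) = (-4 + (-10)² + 3*(-10))*(√(-1*39 + 15) + 1) = (-4 + 100 - 30)*(√(-39 + 15) + 1) = 66*(√(-24) + 1) = 66*(2*I*√6 + 1) = 66*(1 + 2*I*√6) = 66 + 132*I*√6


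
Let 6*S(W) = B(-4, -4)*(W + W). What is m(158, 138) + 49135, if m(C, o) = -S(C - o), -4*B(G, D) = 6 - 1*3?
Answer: 49140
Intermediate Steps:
B(G, D) = -3/4 (B(G, D) = -(6 - 1*3)/4 = -(6 - 3)/4 = -1/4*3 = -3/4)
S(W) = -W/4 (S(W) = (-3*(W + W)/4)/6 = (-3*W/2)/6 = -W/4)
m(C, o) = -o/4 + C/4 (m(C, o) = -(-1)*(C - o)/4 = -(-C/4 + o/4) = -o/4 + C/4)
m(158, 138) + 49135 = (-1/4*138 + (1/4)*158) + 49135 = (-69/2 + 79/2) + 49135 = 5 + 49135 = 49140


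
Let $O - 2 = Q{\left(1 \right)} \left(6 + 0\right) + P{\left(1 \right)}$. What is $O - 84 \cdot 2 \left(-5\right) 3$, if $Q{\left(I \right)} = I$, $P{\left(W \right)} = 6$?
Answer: $2534$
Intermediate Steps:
$O = 14$ ($O = 2 + \left(1 \left(6 + 0\right) + 6\right) = 2 + \left(1 \cdot 6 + 6\right) = 2 + \left(6 + 6\right) = 2 + 12 = 14$)
$O - 84 \cdot 2 \left(-5\right) 3 = 14 - 84 \cdot 2 \left(-5\right) 3 = 14 - 84 \left(\left(-10\right) 3\right) = 14 - -2520 = 14 + 2520 = 2534$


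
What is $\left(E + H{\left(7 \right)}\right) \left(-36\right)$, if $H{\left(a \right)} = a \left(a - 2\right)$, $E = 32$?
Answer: $-2412$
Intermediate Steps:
$H{\left(a \right)} = a \left(-2 + a\right)$
$\left(E + H{\left(7 \right)}\right) \left(-36\right) = \left(32 + 7 \left(-2 + 7\right)\right) \left(-36\right) = \left(32 + 7 \cdot 5\right) \left(-36\right) = \left(32 + 35\right) \left(-36\right) = 67 \left(-36\right) = -2412$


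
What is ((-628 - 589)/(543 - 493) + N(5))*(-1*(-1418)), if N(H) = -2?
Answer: -933753/25 ≈ -37350.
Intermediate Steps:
((-628 - 589)/(543 - 493) + N(5))*(-1*(-1418)) = ((-628 - 589)/(543 - 493) - 2)*(-1*(-1418)) = (-1217/50 - 2)*1418 = -1317/50*1418 = -933753/25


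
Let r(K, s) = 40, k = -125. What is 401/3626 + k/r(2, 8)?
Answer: -43721/14504 ≈ -3.0144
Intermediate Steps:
401/3626 + k/r(2, 8) = 401/3626 - 125/40 = 401*(1/3626) - 125*1/40 = 401/3626 - 25/8 = -43721/14504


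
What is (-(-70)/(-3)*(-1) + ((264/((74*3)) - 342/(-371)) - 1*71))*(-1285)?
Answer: 2410694695/41181 ≈ 58539.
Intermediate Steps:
(-(-70)/(-3)*(-1) + ((264/((74*3)) - 342/(-371)) - 1*71))*(-1285) = (-(-70)*(-1)/3*(-1) + ((264/222 - 342*(-1/371)) - 71))*(-1285) = (-7*10/3*(-1) + ((264*(1/222) + 342/371) - 71))*(-1285) = (-70/3*(-1) + ((44/37 + 342/371) - 71))*(-1285) = (70/3 + (28978/13727 - 71))*(-1285) = (70/3 - 945639/13727)*(-1285) = -1876027/41181*(-1285) = 2410694695/41181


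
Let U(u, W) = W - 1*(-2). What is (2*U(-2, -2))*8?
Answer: 0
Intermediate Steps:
U(u, W) = 2 + W (U(u, W) = W + 2 = 2 + W)
(2*U(-2, -2))*8 = (2*(2 - 2))*8 = (2*0)*8 = 0*8 = 0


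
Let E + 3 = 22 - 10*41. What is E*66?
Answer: -25806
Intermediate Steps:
E = -391 (E = -3 + (22 - 10*41) = -3 + (22 - 410) = -3 - 388 = -391)
E*66 = -391*66 = -25806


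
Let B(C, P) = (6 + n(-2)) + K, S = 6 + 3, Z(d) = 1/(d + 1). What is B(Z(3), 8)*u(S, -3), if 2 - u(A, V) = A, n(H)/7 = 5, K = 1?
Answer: -294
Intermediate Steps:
Z(d) = 1/(1 + d)
n(H) = 35 (n(H) = 7*5 = 35)
S = 9
u(A, V) = 2 - A
B(C, P) = 42 (B(C, P) = (6 + 35) + 1 = 41 + 1 = 42)
B(Z(3), 8)*u(S, -3) = 42*(2 - 1*9) = 42*(2 - 9) = 42*(-7) = -294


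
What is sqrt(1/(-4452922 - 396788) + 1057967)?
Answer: sqrt(24883052785299174990)/4849710 ≈ 1028.6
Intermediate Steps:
sqrt(1/(-4452922 - 396788) + 1057967) = sqrt(1/(-4849710) + 1057967) = sqrt(-1/4849710 + 1057967) = sqrt(5130833139569/4849710) = sqrt(24883052785299174990)/4849710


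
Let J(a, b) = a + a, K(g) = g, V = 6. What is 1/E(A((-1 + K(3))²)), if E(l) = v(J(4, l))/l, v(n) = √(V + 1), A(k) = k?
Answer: 4*√7/7 ≈ 1.5119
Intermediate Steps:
J(a, b) = 2*a
v(n) = √7 (v(n) = √(6 + 1) = √7)
E(l) = √7/l
1/E(A((-1 + K(3))²)) = 1/(√7/((-1 + 3)²)) = 1/(√7/(2²)) = 1/(√7/4) = 4*√7/7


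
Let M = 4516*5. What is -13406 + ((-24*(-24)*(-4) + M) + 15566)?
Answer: 22436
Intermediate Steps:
M = 22580
-13406 + ((-24*(-24)*(-4) + M) + 15566) = -13406 + ((-24*(-24)*(-4) + 22580) + 15566) = -13406 + ((576*(-4) + 22580) + 15566) = -13406 + ((-2304 + 22580) + 15566) = -13406 + (20276 + 15566) = -13406 + 35842 = 22436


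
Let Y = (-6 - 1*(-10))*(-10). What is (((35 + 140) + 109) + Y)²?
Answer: 59536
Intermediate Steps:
Y = -40 (Y = (-6 + 10)*(-10) = 4*(-10) = -40)
(((35 + 140) + 109) + Y)² = (((35 + 140) + 109) - 40)² = ((175 + 109) - 40)² = (284 - 40)² = 244² = 59536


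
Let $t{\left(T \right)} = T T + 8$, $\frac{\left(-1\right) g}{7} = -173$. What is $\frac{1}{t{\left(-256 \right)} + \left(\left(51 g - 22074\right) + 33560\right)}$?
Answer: $\frac{1}{138791} \approx 7.2051 \cdot 10^{-6}$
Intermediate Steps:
$g = 1211$ ($g = \left(-7\right) \left(-173\right) = 1211$)
$t{\left(T \right)} = 8 + T^{2}$ ($t{\left(T \right)} = T^{2} + 8 = 8 + T^{2}$)
$\frac{1}{t{\left(-256 \right)} + \left(\left(51 g - 22074\right) + 33560\right)} = \frac{1}{\left(8 + \left(-256\right)^{2}\right) + \left(\left(51 \cdot 1211 - 22074\right) + 33560\right)} = \frac{1}{\left(8 + 65536\right) + \left(\left(61761 - 22074\right) + 33560\right)} = \frac{1}{65544 + \left(39687 + 33560\right)} = \frac{1}{65544 + 73247} = \frac{1}{138791}$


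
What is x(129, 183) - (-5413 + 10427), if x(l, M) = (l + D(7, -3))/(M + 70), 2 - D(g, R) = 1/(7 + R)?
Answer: -5073645/1012 ≈ -5013.5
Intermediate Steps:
D(g, R) = 2 - 1/(7 + R)
x(l, M) = (7/4 + l)/(70 + M) (x(l, M) = (l + (13 + 2*(-3))/(7 - 3))/(M + 70) = (l + (13 - 6)/4)/(70 + M) = (l + (1/4)*7)/(70 + M) = (l + 7/4)/(70 + M) = (7/4 + l)/(70 + M))
x(129, 183) - (-5413 + 10427) = (7/4 + 129)/(70 + 183) - (-5413 + 10427) = (523/4)/253 - 1*5014 = (1/253)*(523/4) - 5014 = 523/1012 - 5014 = -5073645/1012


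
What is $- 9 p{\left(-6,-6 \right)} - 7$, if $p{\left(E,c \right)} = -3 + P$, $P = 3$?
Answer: $-7$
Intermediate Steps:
$p{\left(E,c \right)} = 0$ ($p{\left(E,c \right)} = -3 + 3 = 0$)
$- 9 p{\left(-6,-6 \right)} - 7 = \left(-9\right) 0 - 7 = 0 - 7 = -7$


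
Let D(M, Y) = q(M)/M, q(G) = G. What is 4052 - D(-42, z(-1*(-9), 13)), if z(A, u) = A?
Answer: 4051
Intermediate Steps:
D(M, Y) = 1 (D(M, Y) = M/M = 1)
4052 - D(-42, z(-1*(-9), 13)) = 4052 - 1*1 = 4052 - 1 = 4051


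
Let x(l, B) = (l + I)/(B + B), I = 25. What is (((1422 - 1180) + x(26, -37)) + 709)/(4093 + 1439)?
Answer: 23441/136456 ≈ 0.17178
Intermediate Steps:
x(l, B) = (25 + l)/(2*B) (x(l, B) = (l + 25)/(B + B) = (25 + l)/((2*B)) = (25 + l)*(1/(2*B)) = (25 + l)/(2*B))
(((1422 - 1180) + x(26, -37)) + 709)/(4093 + 1439) = (((1422 - 1180) + (½)*(25 + 26)/(-37)) + 709)/(4093 + 1439) = ((242 + (½)*(-1/37)*51) + 709)/5532 = ((242 - 51/74) + 709)*(1/5532) = (17857/74 + 709)*(1/5532) = (70323/74)*(1/5532) = 23441/136456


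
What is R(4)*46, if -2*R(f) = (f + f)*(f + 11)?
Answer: -2760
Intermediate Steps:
R(f) = -f*(11 + f) (R(f) = -(f + f)*(f + 11)/2 = -2*f*(11 + f)/2 = -f*(11 + f))
R(4)*46 = -1*4*(11 + 4)*46 = -1*4*15*46 = -60*46 = -2760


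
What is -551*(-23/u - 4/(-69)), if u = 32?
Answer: 803909/2208 ≈ 364.09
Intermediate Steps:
-551*(-23/u - 4/(-69)) = -551*(-23/32 - 4/(-69)) = -551*(-23*1/32 - 4*(-1/69)) = -551*(-23/32 + 4/69) = -551*(-1459/2208) = 803909/2208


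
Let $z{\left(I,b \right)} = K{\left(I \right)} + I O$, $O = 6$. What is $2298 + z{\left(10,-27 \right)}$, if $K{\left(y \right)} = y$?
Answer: $2368$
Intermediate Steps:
$z{\left(I,b \right)} = 7 I$ ($z{\left(I,b \right)} = I + I 6 = I + 6 I = 7 I$)
$2298 + z{\left(10,-27 \right)} = 2298 + 7 \cdot 10 = 2298 + 70 = 2368$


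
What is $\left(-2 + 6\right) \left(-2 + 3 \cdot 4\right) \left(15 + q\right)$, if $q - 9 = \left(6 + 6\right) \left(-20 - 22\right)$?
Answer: $-19200$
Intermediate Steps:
$q = -495$ ($q = 9 + \left(6 + 6\right) \left(-20 - 22\right) = 9 + 12 \left(-42\right) = 9 - 504 = -495$)
$\left(-2 + 6\right) \left(-2 + 3 \cdot 4\right) \left(15 + q\right) = \left(-2 + 6\right) \left(-2 + 3 \cdot 4\right) \left(15 - 495\right) = 4 \left(-2 + 12\right) \left(-480\right) = 4 \cdot 10 \left(-480\right) = 40 \left(-480\right) = -19200$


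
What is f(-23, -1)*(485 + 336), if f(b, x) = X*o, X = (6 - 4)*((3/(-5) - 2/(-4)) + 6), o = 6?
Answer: 290634/5 ≈ 58127.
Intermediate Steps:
X = 59/5 (X = 2*((3*(-1/5) - 2*(-1/4)) + 6) = 2*((-3/5 + 1/2) + 6) = 2*(-1/10 + 6) = 2*(59/10) = 59/5 ≈ 11.800)
f(b, x) = 354/5 (f(b, x) = (59/5)*6 = 354/5)
f(-23, -1)*(485 + 336) = 354*(485 + 336)/5 = (354/5)*821 = 290634/5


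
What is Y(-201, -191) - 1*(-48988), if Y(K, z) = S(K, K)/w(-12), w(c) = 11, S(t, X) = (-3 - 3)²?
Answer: 538904/11 ≈ 48991.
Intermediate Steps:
S(t, X) = 36 (S(t, X) = (-6)² = 36)
Y(K, z) = 36/11
Y(-201, -191) - 1*(-48988) = 36/11 - 1*(-48988) = 36/11 + 48988 = 538904/11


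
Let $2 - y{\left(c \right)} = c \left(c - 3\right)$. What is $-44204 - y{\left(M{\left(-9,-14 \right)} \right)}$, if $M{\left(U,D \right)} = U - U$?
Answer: $-44206$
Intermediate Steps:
$M{\left(U,D \right)} = 0$
$y{\left(c \right)} = 2 - c \left(-3 + c\right)$ ($y{\left(c \right)} = 2 - c \left(c - 3\right) = 2 - c \left(-3 + c\right)$)
$-44204 - y{\left(M{\left(-9,-14 \right)} \right)} = -44204 - \left(2 - 0^{2} + 3 \cdot 0\right) = -44204 - \left(2 - 0 + 0\right) = -44204 - \left(2 + 0 + 0\right) = -44204 - 2 = -44206$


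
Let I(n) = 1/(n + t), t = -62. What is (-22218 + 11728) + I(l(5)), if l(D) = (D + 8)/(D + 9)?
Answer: -8968964/855 ≈ -10490.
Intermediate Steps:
l(D) = (8 + D)/(9 + D)
I(n) = 1/(-62 + n) (I(n) = 1/(n - 62) = 1/(-62 + n))
(-22218 + 11728) + I(l(5)) = (-22218 + 11728) + 1/(-62 + (8 + 5)/(9 + 5)) = -10490 + 1/(-62 + 13/14) = -10490 + 1/(-855/14) = -10490 - 14/855 = -8968964/855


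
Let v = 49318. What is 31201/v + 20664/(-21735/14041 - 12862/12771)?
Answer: -182729564393038445/22596177345586 ≈ -8086.8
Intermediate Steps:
31201/v + 20664/(-21735/14041 - 12862/12771) = 31201/49318 + 20664/(-21735/14041 - 12862/12771) = 31201/49318 + 20664/(-458173027/179317611) = 31201/49318 + 20664*(-179317611/458173027) = 31201/49318 - 3705419113704/458173027 = -182729564393038445/22596177345586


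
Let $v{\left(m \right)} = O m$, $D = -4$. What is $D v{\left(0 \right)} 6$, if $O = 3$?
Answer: $0$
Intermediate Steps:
$v{\left(m \right)} = 3 m$
$D v{\left(0 \right)} 6 = - 4 \cdot 3 \cdot 0 \cdot 6 = \left(-4\right) 0 \cdot 6 = 0 \cdot 6 = 0$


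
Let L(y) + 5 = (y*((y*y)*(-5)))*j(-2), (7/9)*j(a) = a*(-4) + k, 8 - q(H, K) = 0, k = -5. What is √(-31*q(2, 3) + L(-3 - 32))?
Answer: √826622 ≈ 909.19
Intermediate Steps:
q(H, K) = 8 (q(H, K) = 8 - 1*0 = 8 + 0 = 8)
j(a) = -45/7 - 36*a/7 (j(a) = 9*(a*(-4) - 5)/7 = 9*(-4*a - 5)/7 = 9*(-5 - 4*a)/7 = -45/7 - 36*a/7)
L(y) = -5 - 135*y³/7 (L(y) = -5 + (y*((y*y)*(-5)))*(-45/7 - 36/7*(-2)) = -5 + (y*(y²*(-5)))*(-45/7 + 72/7) = -5 + (y*(-5*y²))*(27/7) = -5 - 5*y³*(27/7) = -5 - 135*y³/7)
√(-31*q(2, 3) + L(-3 - 32)) = √(-31*8 + (-5 - 135*(-3 - 32)³/7)) = √(-248 + (-5 - 135/7*(-35)³)) = √(-248 + (-5 - 135/7*(-42875))) = √(-248 + (-5 + 826875)) = √(-248 + 826870) = √826622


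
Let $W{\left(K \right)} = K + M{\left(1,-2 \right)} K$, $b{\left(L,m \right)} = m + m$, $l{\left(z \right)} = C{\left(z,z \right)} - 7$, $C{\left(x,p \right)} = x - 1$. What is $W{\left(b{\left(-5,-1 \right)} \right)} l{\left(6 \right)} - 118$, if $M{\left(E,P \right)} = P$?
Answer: $-122$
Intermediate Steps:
$C{\left(x,p \right)} = -1 + x$ ($C{\left(x,p \right)} = x - 1 = -1 + x$)
$l{\left(z \right)} = -8 + z$ ($l{\left(z \right)} = \left(-1 + z\right) - 7 = -8 + z$)
$b{\left(L,m \right)} = 2 m$
$W{\left(K \right)} = - K$ ($W{\left(K \right)} = K - 2 K = - K$)
$W{\left(b{\left(-5,-1 \right)} \right)} l{\left(6 \right)} - 118 = - 2 \left(-1\right) \left(-8 + 6\right) - 118 = \left(-1\right) \left(-2\right) \left(-2\right) - 118 = 2 \left(-2\right) - 118 = -4 - 118 = -122$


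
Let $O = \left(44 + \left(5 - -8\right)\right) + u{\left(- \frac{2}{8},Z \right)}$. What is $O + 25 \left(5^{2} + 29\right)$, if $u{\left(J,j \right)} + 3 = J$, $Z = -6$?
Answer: $\frac{5615}{4} \approx 1403.8$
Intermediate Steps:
$u{\left(J,j \right)} = -3 + J$
$O = \frac{215}{4}$ ($O = \left(44 + \left(5 - -8\right)\right) - \left(3 + \frac{2}{8}\right) = \left(44 + \left(5 + 8\right)\right) - \frac{13}{4} = \left(44 + 13\right) - \frac{13}{4} = 57 - \frac{13}{4} = \frac{215}{4} \approx 53.75$)
$O + 25 \left(5^{2} + 29\right) = \frac{215}{4} + 25 \left(5^{2} + 29\right) = \frac{215}{4} + 25 \left(25 + 29\right) = \frac{215}{4} + 25 \cdot 54 = \frac{215}{4} + 1350 = \frac{5615}{4}$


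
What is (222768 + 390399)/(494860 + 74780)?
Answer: 204389/189880 ≈ 1.0764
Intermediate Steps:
(222768 + 390399)/(494860 + 74780) = 613167/569640 = 613167*(1/569640) = 204389/189880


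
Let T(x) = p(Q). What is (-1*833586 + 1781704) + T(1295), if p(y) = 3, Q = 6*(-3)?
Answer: 948121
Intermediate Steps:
Q = -18
T(x) = 3
(-1*833586 + 1781704) + T(1295) = (-1*833586 + 1781704) + 3 = (-833586 + 1781704) + 3 = 948118 + 3 = 948121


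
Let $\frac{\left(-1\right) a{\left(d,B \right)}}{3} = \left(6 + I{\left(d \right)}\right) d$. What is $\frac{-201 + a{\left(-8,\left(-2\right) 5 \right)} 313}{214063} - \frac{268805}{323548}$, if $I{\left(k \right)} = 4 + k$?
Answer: $- \frac{52745252711}{69259655524} \approx -0.76156$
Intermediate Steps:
$a{\left(d,B \right)} = - 3 d \left(10 + d\right)$ ($a{\left(d,B \right)} = - 3 \left(6 + \left(4 + d\right)\right) d = - 3 \left(10 + d\right) d = - 3 d \left(10 + d\right)$)
$\frac{-201 + a{\left(-8,\left(-2\right) 5 \right)} 313}{214063} - \frac{268805}{323548} = \frac{-201 + \left(-3\right) \left(-8\right) \left(10 - 8\right) 313}{214063} - \frac{268805}{323548} = \left(-201 + \left(-3\right) \left(-8\right) 2 \cdot 313\right) \frac{1}{214063} - \frac{268805}{323548} = \left(-201 + 48 \cdot 313\right) \frac{1}{214063} - \frac{268805}{323548} = \left(-201 + 15024\right) \frac{1}{214063} - \frac{268805}{323548} = 14823 \cdot \frac{1}{214063} - \frac{268805}{323548} = \frac{14823}{214063} - \frac{268805}{323548} = - \frac{52745252711}{69259655524}$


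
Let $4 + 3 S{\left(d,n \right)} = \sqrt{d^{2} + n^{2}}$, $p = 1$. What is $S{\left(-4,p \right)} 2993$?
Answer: $- \frac{11972}{3} + \frac{2993 \sqrt{17}}{3} \approx 122.82$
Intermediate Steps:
$S{\left(d,n \right)} = - \frac{4}{3} + \frac{\sqrt{d^{2} + n^{2}}}{3}$
$S{\left(-4,p \right)} 2993 = \left(- \frac{4}{3} + \frac{\sqrt{\left(-4\right)^{2} + 1^{2}}}{3}\right) 2993 = \left(- \frac{4}{3} + \frac{\sqrt{16 + 1}}{3}\right) 2993 = \left(- \frac{4}{3} + \frac{\sqrt{17}}{3}\right) 2993 = - \frac{11972}{3} + \frac{2993 \sqrt{17}}{3}$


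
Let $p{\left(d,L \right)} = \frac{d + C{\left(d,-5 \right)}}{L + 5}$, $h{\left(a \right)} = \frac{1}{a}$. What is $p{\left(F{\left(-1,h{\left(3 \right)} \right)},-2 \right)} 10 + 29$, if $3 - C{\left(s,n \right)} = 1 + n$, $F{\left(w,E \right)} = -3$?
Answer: $\frac{127}{3} \approx 42.333$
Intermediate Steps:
$C{\left(s,n \right)} = 2 - n$ ($C{\left(s,n \right)} = 3 - \left(1 + n\right) = 2 - n$)
$p{\left(d,L \right)} = \frac{7 + d}{5 + L}$ ($p{\left(d,L \right)} = \frac{d + \left(2 - -5\right)}{L + 5} = \frac{d + \left(2 + 5\right)}{5 + L} = \frac{d + 7}{5 + L} = \frac{7 + d}{5 + L}$)
$p{\left(F{\left(-1,h{\left(3 \right)} \right)},-2 \right)} 10 + 29 = \frac{7 - 3}{5 - 2} \cdot 10 + 29 = \frac{1}{3} \cdot 4 \cdot 10 + 29 = \frac{4}{3} \cdot 10 + 29 = \frac{40}{3} + 29 = \frac{127}{3}$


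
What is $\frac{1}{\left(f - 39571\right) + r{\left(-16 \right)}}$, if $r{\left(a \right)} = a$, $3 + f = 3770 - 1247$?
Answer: $- \frac{1}{37067} \approx -2.6978 \cdot 10^{-5}$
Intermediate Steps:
$f = 2520$ ($f = -3 + \left(3770 - 1247\right) = -3 + 2523 = 2520$)
$\frac{1}{\left(f - 39571\right) + r{\left(-16 \right)}} = \frac{1}{\left(2520 - 39571\right) - 16} = \frac{1}{-37051 - 16} = \frac{1}{-37067} = - \frac{1}{37067}$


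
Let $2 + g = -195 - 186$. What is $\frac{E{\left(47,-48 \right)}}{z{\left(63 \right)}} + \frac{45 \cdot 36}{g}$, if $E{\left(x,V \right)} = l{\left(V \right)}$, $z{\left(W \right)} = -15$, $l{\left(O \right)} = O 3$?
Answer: $\frac{10284}{1915} \approx 5.3702$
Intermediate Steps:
$l{\left(O \right)} = 3 O$
$E{\left(x,V \right)} = 3 V$
$g = -383$ ($g = -2 - 381 = -383$)
$\frac{E{\left(47,-48 \right)}}{z{\left(63 \right)}} + \frac{45 \cdot 36}{g} = \frac{3 \left(-48\right)}{-15} + \frac{45 \cdot 36}{-383} = \left(-144\right) \left(- \frac{1}{15}\right) + 1620 \left(- \frac{1}{383}\right) = \frac{48}{5} - \frac{1620}{383} = \frac{10284}{1915}$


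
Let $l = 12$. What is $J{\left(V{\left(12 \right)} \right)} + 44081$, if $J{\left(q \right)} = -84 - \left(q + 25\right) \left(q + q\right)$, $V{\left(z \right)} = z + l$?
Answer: $41645$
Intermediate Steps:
$V{\left(z \right)} = 12 + z$ ($V{\left(z \right)} = z + 12 = 12 + z$)
$J{\left(q \right)} = -84 - 2 q \left(25 + q\right)$ ($J{\left(q \right)} = -84 - \left(25 + q\right) 2 q = -84 - 2 q \left(25 + q\right)$)
$J{\left(V{\left(12 \right)} \right)} + 44081 = \left(-84 - 50 \left(12 + 12\right) - 2 \left(12 + 12\right)^{2}\right) + 44081 = \left(-84 - 1200 - 2 \cdot 24^{2}\right) + 44081 = \left(-84 - 1200 - 1152\right) + 44081 = -2436 + 44081 = 41645$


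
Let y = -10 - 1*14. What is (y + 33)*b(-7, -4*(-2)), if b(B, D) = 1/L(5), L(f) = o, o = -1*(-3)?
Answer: 3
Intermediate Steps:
o = 3
L(f) = 3
b(B, D) = ⅓ (b(B, D) = 1/3 = ⅓)
y = -24 (y = -10 - 14 = -24)
(y + 33)*b(-7, -4*(-2)) = (-24 + 33)*(⅓) = 9*(⅓) = 3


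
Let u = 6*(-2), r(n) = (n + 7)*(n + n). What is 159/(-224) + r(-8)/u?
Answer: -1373/672 ≈ -2.0432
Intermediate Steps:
r(n) = 2*n*(7 + n) (r(n) = (7 + n)*(2*n) = 2*n*(7 + n))
u = -12
159/(-224) + r(-8)/u = 159/(-224) + (2*(-8)*(7 - 8))/(-12) = 159*(-1/224) + (2*(-8)*(-1))*(-1/12) = -159/224 + 16*(-1/12) = -159/224 - 4/3 = -1373/672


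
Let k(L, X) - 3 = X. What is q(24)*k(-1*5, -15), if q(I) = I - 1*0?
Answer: -288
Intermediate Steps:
q(I) = I (q(I) = I + 0 = I)
k(L, X) = 3 + X
q(24)*k(-1*5, -15) = 24*(3 - 15) = 24*(-12) = -288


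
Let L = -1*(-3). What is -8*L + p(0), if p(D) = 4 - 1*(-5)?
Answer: -15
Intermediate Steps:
p(D) = 9 (p(D) = 4 + 5 = 9)
L = 3
-8*L + p(0) = -8*3 + 9 = -24 + 9 = -15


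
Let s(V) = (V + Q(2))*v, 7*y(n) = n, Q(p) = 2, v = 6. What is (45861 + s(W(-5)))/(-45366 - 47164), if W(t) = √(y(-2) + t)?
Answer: -45873/92530 - 3*I*√259/323855 ≈ -0.49576 - 0.00014908*I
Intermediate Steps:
y(n) = n/7
W(t) = √(-2/7 + t) (W(t) = √((⅐)*(-2) + t) = √(-2/7 + t))
s(V) = 12 + 6*V (s(V) = (V + 2)*6 = (2 + V)*6 = 12 + 6*V)
(45861 + s(W(-5)))/(-45366 - 47164) = (45861 + (12 + 6*(√(-14 + 49*(-5))/7)))/(-45366 - 47164) = (45861 + (12 + 6*(√(-14 - 245)/7)))/(-92530) = (45861 + (12 + 6*(√(-259)/7)))*(-1/92530) = (45861 + (12 + 6*((I*√259)/7)))*(-1/92530) = (45861 + (12 + 6*(I*√259/7)))*(-1/92530) = (45861 + (12 + 6*I*√259/7))*(-1/92530) = (45873 + 6*I*√259/7)*(-1/92530) = -45873/92530 - 3*I*√259/323855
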